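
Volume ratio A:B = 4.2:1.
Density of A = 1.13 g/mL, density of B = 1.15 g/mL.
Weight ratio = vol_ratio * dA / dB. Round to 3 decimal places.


Wt ratio = 4.2 * 1.13 / 1.15
= 4.127

4.127


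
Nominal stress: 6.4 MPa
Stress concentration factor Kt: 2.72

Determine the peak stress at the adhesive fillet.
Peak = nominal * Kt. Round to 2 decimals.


Peak stress = 6.4 * 2.72
= 17.41 MPa

17.41


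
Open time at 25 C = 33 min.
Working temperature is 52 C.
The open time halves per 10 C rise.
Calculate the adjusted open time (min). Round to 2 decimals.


factor = 2^((52 - 25) / 10) = 6.4980
ot = 33 / 6.4980 = 5.08 min

5.08


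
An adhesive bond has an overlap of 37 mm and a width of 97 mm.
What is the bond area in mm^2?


Bond area = overlap * width
= 37 * 97
= 3589 mm^2

3589


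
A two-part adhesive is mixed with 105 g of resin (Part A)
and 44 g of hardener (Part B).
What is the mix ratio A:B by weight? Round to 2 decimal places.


Mix ratio = mass_A / mass_B
= 105 / 44
= 2.39

2.39


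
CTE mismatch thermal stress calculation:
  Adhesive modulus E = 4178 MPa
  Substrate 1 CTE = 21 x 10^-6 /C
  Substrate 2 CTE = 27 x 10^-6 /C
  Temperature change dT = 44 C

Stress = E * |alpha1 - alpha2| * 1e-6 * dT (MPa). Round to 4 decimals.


delta_alpha = |21 - 27| = 6 x 10^-6/C
Stress = 4178 * 6e-6 * 44
= 1.1030 MPa

1.1030


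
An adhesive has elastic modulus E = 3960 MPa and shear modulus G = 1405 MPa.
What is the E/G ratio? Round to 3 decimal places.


E/G = 3960 / 1405 = 2.819

2.819


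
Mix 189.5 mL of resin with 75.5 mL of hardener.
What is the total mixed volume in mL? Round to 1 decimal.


Total = 189.5 + 75.5 = 265.0 mL

265.0


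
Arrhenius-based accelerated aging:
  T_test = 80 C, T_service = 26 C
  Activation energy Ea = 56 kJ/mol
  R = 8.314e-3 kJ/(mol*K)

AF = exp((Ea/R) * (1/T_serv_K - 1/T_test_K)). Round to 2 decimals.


T_test_K = 353.15, T_serv_K = 299.15
AF = exp((56/8.314e-3) * (1/299.15 - 1/353.15))
= 31.28

31.28


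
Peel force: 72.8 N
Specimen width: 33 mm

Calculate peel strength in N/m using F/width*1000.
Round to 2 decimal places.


Peel strength = 72.8 / 33 * 1000 = 2206.06 N/m

2206.06


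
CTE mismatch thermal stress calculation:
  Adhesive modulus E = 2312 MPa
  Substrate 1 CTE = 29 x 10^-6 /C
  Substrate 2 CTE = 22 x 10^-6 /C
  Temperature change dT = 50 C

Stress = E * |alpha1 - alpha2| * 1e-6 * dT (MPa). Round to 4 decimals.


delta_alpha = |29 - 22| = 7 x 10^-6/C
Stress = 2312 * 7e-6 * 50
= 0.8092 MPa

0.8092


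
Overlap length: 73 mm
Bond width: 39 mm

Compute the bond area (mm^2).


Bond area = 73 * 39 = 2847 mm^2

2847


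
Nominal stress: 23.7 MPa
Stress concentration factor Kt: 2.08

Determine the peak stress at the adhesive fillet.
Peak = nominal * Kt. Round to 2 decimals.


Peak stress = 23.7 * 2.08
= 49.30 MPa

49.30


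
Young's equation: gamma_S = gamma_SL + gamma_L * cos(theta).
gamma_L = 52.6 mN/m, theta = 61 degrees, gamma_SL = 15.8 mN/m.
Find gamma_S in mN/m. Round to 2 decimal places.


cos(61 deg) = 0.484810
gamma_S = 15.8 + 52.6 * 0.484810
= 41.30 mN/m

41.30


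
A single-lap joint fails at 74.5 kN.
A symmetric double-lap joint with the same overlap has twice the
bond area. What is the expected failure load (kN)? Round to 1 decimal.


Double-lap load = 2 * 74.5 = 149.0 kN

149.0


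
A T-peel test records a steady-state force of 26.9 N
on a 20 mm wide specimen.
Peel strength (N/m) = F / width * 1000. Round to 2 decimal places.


Peel strength = 26.9 / 20 * 1000
= 1345.00 N/m

1345.00


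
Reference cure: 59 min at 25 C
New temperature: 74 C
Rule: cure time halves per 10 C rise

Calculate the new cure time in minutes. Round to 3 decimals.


factor = 2^((74-25)/10) = 29.8571
t_new = 59 / 29.8571 = 1.976 min

1.976


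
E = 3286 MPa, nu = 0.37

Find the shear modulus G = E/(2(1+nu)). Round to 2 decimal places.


G = 3286 / (2 * 1.37)
= 1199.27 MPa

1199.27


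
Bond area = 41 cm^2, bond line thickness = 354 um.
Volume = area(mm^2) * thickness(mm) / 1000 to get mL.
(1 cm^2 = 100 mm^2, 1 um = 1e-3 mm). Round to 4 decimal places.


area_mm2 = 41 * 100 = 4100
blt_mm = 354 * 1e-3 = 0.354
vol_mm3 = 4100 * 0.354 = 1451.4
vol_mL = 1451.4 / 1000 = 1.4514 mL

1.4514


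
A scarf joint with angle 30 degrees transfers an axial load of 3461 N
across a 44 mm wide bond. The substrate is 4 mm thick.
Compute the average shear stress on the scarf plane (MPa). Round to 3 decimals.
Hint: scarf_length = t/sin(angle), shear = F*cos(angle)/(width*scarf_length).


scarf_length = 4 / sin(30 deg) = 8.0000 mm
cos(30 deg) = 0.866025
shear stress = 3461 * 0.866025 / (44 * 8.0000)
= 8.515 MPa

8.515


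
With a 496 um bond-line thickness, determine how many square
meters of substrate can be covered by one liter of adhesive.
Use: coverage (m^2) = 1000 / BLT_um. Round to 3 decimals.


Coverage = 1000 / 496 = 2.016 m^2

2.016


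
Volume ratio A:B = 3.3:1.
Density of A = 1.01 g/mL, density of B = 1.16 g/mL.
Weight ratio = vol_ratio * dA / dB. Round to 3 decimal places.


Wt ratio = 3.3 * 1.01 / 1.16
= 2.873

2.873


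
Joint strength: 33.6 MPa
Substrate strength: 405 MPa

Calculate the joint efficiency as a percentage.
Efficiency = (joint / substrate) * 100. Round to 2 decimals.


Efficiency = (33.6 / 405) * 100 = 8.30%

8.30


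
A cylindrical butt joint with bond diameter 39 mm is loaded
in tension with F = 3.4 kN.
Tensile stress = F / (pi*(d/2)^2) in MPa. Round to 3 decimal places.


Area = pi * (39/2)^2 = 1194.5906 mm^2
Stress = 3.4*1000 / 1194.5906
= 2.846 MPa

2.846


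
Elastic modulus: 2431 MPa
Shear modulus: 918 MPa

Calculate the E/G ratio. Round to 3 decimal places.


E / G = 2431 / 918 = 2.648

2.648


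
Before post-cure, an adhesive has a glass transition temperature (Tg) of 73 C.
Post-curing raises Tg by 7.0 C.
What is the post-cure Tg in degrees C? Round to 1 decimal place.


Tg_post = Tg_base + delta_Tg
= 73 + 7.0
= 80.0 C

80.0


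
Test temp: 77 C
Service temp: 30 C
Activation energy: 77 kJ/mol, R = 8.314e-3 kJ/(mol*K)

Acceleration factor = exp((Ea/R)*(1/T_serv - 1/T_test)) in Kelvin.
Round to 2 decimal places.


AF = exp((77/0.008314)*(1/303.15 - 1/350.15))
= 60.39

60.39


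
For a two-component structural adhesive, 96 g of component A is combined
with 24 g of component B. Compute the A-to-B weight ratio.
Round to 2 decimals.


Weight ratio A:B = 96 / 24
= 4.00

4.00


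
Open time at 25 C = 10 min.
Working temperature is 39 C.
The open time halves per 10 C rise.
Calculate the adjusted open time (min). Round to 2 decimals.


factor = 2^((39 - 25) / 10) = 2.6390
ot = 10 / 2.6390 = 3.79 min

3.79


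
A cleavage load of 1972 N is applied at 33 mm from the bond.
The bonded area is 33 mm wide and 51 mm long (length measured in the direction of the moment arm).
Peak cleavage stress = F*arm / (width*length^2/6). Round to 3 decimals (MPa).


Moment = 1972 * 33 = 65076 N*mm
Section modulus = 33 * 2601 / 6 = 85833 / 6 mm^3
Stress = 65076 / (85833 / 6) = 390456 / 85833
= 4.549 MPa

4.549


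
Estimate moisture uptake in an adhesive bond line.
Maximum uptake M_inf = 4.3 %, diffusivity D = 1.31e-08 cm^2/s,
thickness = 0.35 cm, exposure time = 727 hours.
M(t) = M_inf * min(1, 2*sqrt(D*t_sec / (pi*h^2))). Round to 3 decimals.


Convert time: 727 h = 2617200 s
ratio = min(1, 2*sqrt(1.31e-08*2617200/(pi*0.35^2)))
= 0.596954
M(t) = 4.3 * 0.596954 = 2.567%

2.567


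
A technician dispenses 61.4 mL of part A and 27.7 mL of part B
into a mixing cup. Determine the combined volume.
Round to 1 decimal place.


Combined volume = 61.4 + 27.7
= 89.1 mL

89.1


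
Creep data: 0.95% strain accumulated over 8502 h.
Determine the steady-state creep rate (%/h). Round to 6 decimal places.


Rate = 0.95 / 8502 = 0.000112 %/h

0.000112


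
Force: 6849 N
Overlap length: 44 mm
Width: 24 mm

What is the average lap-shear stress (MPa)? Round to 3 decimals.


Average shear stress = F / (overlap * width)
= 6849 / (44 * 24)
= 6.486 MPa

6.486


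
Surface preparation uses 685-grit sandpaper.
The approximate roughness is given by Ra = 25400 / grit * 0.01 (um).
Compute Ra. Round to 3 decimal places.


Ra = 25400 / 685 * 0.01
= 254 / 685
= 0.371 um

0.371


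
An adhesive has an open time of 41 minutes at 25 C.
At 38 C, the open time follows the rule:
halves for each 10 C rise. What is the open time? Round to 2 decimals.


Factor = 2^((38-25)/10) = 2.4623
Open time = 41 / 2.4623 = 16.65 min

16.65


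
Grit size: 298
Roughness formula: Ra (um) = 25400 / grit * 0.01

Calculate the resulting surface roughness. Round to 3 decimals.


Ra = 25400 / 298 * 0.01
= 0.852 um

0.852


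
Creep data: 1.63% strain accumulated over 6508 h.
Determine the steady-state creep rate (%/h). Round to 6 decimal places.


Rate = 1.63 / 6508 = 0.000250 %/h

0.000250


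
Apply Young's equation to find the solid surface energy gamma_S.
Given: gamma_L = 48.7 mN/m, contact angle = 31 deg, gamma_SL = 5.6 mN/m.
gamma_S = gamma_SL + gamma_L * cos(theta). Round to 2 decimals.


theta_rad = 31 * pi/180 = 0.541052
gamma_S = 5.6 + 48.7 * cos(0.541052)
= 47.34 mN/m

47.34


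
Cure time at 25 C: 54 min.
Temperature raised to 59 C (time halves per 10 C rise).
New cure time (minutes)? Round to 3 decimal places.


Acceleration factor = 2^(34/10) = 10.5561
New time = 54 / 10.5561 = 5.116 min

5.116


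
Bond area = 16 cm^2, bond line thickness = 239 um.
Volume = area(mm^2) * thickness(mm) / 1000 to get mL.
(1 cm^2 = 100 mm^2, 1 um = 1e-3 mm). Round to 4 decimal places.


area_mm2 = 16 * 100 = 1600
blt_mm = 239 * 1e-3 = 0.239
vol_mm3 = 1600 * 0.239 = 382.4
vol_mL = 382.4 / 1000 = 0.3824 mL

0.3824


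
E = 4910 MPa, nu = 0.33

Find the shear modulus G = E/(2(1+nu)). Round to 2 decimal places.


G = 4910 / (2 * 1.33)
= 1845.86 MPa

1845.86


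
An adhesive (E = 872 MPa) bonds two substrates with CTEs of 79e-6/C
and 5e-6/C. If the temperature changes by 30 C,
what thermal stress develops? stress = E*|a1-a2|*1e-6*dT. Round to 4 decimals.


Stress = 872 * |79 - 5| * 1e-6 * 30
= 1.9358 MPa

1.9358


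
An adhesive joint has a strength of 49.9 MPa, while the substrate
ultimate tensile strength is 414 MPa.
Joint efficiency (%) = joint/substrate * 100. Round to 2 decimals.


Efficiency = 49.9 / 414 * 100
= 12.05%

12.05


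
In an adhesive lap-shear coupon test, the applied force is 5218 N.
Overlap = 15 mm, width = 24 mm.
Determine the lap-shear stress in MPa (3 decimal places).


stress = F / (overlap * width)
= 5218 / (15 * 24)
= 14.494 MPa

14.494


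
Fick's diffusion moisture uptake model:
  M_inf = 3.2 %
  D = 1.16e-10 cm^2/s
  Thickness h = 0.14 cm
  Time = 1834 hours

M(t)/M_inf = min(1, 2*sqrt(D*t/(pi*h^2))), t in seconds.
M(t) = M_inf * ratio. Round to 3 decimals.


t_sec = 1834 * 3600 = 6602400
ratio = 2*sqrt(1.16e-10*6602400/(pi*0.14^2))
= min(1, 0.223052)
= 0.223052
M(t) = 3.2 * 0.223052 = 0.714 %

0.714


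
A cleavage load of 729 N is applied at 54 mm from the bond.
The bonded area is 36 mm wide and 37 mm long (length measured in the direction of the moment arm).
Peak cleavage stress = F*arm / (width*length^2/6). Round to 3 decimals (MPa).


Moment = 729 * 54 = 39366 N*mm
Section modulus = 36 * 1369 / 6 = 49284 / 6 mm^3
Stress = 39366 / (49284 / 6) = 236196 / 49284
= 4.793 MPa

4.793


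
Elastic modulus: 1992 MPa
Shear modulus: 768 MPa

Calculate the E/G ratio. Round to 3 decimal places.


E / G = 1992 / 768 = 2.594

2.594


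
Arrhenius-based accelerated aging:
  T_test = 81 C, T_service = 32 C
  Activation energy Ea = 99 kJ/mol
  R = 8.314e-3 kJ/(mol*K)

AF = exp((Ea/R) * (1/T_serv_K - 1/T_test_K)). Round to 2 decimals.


T_test_K = 354.15, T_serv_K = 305.15
AF = exp((99/8.314e-3) * (1/305.15 - 1/354.15))
= 221.21

221.21


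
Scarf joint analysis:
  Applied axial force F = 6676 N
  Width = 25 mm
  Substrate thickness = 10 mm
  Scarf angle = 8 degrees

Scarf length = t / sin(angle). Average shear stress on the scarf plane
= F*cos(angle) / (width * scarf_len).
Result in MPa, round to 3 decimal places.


Scarf length = 10 / sin(8 deg) = 71.8530 mm
cos(8 deg) = 0.990268
Shear = 6676 * 0.990268 / (25 * 71.8530)
= 3.680 MPa

3.680


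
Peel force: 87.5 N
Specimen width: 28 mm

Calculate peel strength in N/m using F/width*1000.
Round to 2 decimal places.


Peel strength = 87.5 / 28 * 1000 = 3125.00 N/m

3125.00


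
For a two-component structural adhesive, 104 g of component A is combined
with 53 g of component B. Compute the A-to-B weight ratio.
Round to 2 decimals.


Weight ratio A:B = 104 / 53
= 1.96

1.96


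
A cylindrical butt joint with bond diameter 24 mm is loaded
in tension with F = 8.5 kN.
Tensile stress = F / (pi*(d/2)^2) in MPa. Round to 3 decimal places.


Area = pi * (24/2)^2 = 452.3893 mm^2
Stress = 8.5*1000 / 452.3893
= 18.789 MPa

18.789


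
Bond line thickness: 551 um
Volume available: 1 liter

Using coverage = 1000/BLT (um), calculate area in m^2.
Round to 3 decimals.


1 L = 1e6 mm^3, thickness = 551 um = 0.551 mm
Area = 1e6 / 0.551 mm^2 = (1e6 / 0.551) / 1e6 m^2 = 1000 / 551 m^2
= 1.815 m^2

1.815


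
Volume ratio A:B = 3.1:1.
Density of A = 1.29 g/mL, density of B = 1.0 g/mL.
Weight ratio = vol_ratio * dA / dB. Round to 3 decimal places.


Wt ratio = 3.1 * 1.29 / 1.0
= 3.999

3.999


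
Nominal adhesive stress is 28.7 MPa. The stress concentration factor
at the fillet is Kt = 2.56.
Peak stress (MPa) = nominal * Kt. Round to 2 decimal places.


Peak = 28.7 * 2.56 = 73.47 MPa

73.47


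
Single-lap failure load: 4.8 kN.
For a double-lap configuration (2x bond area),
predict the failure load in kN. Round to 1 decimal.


Failure load = 4.8 * 2 = 9.6 kN

9.6


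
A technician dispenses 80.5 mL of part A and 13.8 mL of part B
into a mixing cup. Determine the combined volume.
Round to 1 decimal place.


Combined volume = 80.5 + 13.8
= 94.3 mL

94.3


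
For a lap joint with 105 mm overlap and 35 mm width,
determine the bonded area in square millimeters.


Area = 105 * 35 = 3675 mm^2

3675


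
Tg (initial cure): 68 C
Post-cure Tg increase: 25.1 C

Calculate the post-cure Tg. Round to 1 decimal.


Post-cure Tg = 68 + 25.1 = 93.1 C

93.1


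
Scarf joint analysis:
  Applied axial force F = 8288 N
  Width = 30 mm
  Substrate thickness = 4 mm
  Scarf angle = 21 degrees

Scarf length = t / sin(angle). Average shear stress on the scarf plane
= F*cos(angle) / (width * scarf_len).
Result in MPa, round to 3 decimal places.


Scarf length = 4 / sin(21 deg) = 11.1617 mm
cos(21 deg) = 0.933580
Shear = 8288 * 0.933580 / (30 * 11.1617)
= 23.107 MPa

23.107


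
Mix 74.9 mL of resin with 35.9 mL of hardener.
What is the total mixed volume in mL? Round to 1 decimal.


Total = 74.9 + 35.9 = 110.8 mL

110.8


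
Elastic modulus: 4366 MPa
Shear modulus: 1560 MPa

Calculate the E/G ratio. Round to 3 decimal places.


E / G = 4366 / 1560 = 2.799

2.799


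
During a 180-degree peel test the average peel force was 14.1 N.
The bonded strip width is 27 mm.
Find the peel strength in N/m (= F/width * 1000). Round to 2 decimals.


Peel strength = F/width * 1000
= 14.1 / 27 * 1000
= 522.22 N/m

522.22


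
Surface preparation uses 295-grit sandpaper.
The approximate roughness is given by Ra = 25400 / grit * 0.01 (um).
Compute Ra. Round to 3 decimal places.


Ra = 25400 / 295 * 0.01
= 254 / 295
= 0.861 um

0.861


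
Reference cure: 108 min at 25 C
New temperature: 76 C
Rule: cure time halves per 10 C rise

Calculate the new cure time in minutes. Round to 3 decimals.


factor = 2^((76-25)/10) = 34.2968
t_new = 108 / 34.2968 = 3.149 min

3.149


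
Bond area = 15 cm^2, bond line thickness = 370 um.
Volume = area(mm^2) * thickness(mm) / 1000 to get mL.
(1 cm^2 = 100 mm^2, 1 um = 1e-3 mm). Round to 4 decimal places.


area_mm2 = 15 * 100 = 1500
blt_mm = 370 * 1e-3 = 0.37
vol_mm3 = 1500 * 0.37 = 555.0
vol_mL = 555.0 / 1000 = 0.5550 mL

0.5550


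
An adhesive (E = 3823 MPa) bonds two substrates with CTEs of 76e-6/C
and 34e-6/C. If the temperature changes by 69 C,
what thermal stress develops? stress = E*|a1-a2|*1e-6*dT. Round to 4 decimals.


Stress = 3823 * |76 - 34| * 1e-6 * 69
= 11.0791 MPa

11.0791


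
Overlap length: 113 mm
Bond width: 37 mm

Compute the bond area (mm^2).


Bond area = 113 * 37 = 4181 mm^2

4181


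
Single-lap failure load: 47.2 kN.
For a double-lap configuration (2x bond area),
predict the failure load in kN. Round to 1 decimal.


Failure load = 47.2 * 2 = 94.4 kN

94.4


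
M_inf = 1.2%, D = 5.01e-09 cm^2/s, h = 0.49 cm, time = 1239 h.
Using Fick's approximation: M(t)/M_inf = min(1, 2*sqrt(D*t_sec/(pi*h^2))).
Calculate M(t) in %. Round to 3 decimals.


t = 4460400 s
ratio = min(1, 2*sqrt(5.01e-09*4460400/(pi*0.2401)))
= 0.344243
M(t) = 1.2 * 0.344243 = 0.413%

0.413


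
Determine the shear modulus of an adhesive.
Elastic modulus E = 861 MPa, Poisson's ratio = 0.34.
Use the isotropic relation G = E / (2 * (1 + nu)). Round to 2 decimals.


G = 861 / (2*(1+0.34)) = 861 / 2.68
= 321.27 MPa

321.27


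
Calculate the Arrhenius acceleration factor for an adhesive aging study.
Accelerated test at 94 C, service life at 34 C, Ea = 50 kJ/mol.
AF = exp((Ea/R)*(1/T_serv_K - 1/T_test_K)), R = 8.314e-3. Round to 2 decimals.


T_test = 367.15 K, T_serv = 307.15 K
Ea/R = 50 / 0.008314 = 6013.95
AF = exp(6013.95 * (1/307.15 - 1/367.15))
= 24.53

24.53


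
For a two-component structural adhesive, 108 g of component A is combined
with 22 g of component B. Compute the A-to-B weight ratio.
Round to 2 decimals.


Weight ratio A:B = 108 / 22
= 4.91

4.91


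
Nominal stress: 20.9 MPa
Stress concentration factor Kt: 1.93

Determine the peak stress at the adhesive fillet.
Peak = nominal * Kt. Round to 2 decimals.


Peak stress = 20.9 * 1.93
= 40.34 MPa

40.34


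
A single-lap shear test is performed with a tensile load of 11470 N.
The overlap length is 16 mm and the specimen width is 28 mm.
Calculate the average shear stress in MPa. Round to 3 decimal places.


Shear stress = F / (overlap * width)
= 11470 / (16 * 28)
= 11470 / 448
= 25.603 MPa

25.603


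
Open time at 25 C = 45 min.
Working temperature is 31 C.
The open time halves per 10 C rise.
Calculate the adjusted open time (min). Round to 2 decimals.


factor = 2^((31 - 25) / 10) = 1.5157
ot = 45 / 1.5157 = 29.69 min

29.69


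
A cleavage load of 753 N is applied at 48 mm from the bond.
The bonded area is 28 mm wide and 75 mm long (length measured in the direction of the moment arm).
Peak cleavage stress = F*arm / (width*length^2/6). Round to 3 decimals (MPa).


Moment = 753 * 48 = 36144 N*mm
Section modulus = 28 * 5625 / 6 = 157500 / 6 mm^3
Stress = 36144 / (157500 / 6) = 216864 / 157500
= 1.377 MPa

1.377


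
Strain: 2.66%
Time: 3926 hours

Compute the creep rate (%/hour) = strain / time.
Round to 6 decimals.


Creep rate = 2.66 / 3926
= 0.000678 %/h

0.000678


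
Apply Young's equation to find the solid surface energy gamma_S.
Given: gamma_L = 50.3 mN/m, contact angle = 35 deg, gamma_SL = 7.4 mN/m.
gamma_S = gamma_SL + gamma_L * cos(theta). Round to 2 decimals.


theta_rad = 35 * pi/180 = 0.610865
gamma_S = 7.4 + 50.3 * cos(0.610865)
= 48.60 mN/m

48.60


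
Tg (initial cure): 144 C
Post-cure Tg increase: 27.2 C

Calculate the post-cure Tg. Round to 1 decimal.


Post-cure Tg = 144 + 27.2 = 171.2 C

171.2


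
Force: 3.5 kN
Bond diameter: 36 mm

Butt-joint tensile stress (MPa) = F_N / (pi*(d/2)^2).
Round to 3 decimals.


F_N = 3.5 * 1000 = 3500.0 N
A = pi*(18.0)^2 = 1017.8760 mm^2
stress = 3500.0 / 1017.8760 = 3.439 MPa

3.439


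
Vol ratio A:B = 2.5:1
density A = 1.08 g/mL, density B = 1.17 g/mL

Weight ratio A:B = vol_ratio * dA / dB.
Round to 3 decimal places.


Weight ratio = 2.5 * 1.08 / 1.17
= 2.308

2.308


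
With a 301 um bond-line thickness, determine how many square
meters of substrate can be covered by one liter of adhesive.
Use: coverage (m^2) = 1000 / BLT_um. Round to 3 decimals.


Coverage = 1000 / 301 = 3.322 m^2

3.322


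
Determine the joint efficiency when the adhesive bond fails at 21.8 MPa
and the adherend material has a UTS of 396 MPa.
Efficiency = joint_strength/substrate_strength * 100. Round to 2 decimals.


Joint efficiency = 21.8 / 396 * 100
= 5.51%

5.51


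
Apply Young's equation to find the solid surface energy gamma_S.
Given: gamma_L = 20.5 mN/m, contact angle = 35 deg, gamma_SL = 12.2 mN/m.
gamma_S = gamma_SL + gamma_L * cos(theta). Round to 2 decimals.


theta_rad = 35 * pi/180 = 0.610865
gamma_S = 12.2 + 20.5 * cos(0.610865)
= 28.99 mN/m

28.99


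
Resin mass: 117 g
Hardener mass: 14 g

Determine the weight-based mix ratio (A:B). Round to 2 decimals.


Ratio = 117 / 14 = 8.36

8.36


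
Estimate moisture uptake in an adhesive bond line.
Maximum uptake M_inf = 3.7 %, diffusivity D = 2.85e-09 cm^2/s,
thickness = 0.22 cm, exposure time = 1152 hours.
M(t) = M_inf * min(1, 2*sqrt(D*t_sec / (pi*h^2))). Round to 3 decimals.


Convert time: 1152 h = 4147200 s
ratio = min(1, 2*sqrt(2.85e-09*4147200/(pi*0.22^2)))
= 0.557612
M(t) = 3.7 * 0.557612 = 2.063%

2.063


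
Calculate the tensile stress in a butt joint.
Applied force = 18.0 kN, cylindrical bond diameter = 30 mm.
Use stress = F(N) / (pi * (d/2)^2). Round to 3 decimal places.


A = pi * 15.0^2 = 706.8583 mm^2
sigma = 18000.0 / 706.8583 = 25.465 MPa

25.465


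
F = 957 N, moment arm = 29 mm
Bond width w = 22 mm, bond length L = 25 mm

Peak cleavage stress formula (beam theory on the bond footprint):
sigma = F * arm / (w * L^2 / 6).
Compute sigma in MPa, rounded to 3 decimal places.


sigma = (957 * 29) / (22 * 625 / 6)
= 27753 * 6 / 13750
= 166518 / 13750
= 12.110 MPa

12.110


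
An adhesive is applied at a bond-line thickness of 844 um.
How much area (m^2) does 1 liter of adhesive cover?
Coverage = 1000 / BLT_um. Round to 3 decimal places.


Coverage = 1000 / 844 = 1.185 m^2

1.185


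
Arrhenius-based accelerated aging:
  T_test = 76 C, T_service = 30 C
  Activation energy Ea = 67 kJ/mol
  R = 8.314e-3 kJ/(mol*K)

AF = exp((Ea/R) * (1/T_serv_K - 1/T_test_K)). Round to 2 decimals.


T_test_K = 349.15, T_serv_K = 303.15
AF = exp((67/8.314e-3) * (1/303.15 - 1/349.15))
= 33.19

33.19


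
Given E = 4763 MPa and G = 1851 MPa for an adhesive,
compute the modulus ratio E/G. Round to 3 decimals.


E/G ratio = 4763 / 1851 = 2.573

2.573


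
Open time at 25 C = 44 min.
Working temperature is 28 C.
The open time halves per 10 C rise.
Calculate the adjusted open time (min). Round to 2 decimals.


factor = 2^((28 - 25) / 10) = 1.2311
ot = 44 / 1.2311 = 35.74 min

35.74


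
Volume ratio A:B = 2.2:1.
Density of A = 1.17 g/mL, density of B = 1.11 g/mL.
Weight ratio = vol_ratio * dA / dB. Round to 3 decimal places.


Wt ratio = 2.2 * 1.17 / 1.11
= 2.319

2.319


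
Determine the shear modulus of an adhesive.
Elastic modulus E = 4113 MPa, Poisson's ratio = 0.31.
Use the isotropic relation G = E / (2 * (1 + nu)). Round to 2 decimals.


G = 4113 / (2*(1+0.31)) = 4113 / 2.62
= 1569.85 MPa

1569.85


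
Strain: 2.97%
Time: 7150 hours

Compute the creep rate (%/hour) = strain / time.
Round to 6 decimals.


Creep rate = 2.97 / 7150
= 0.000415 %/h

0.000415


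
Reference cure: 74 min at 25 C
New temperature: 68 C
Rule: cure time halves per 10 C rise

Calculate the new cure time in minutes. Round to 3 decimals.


factor = 2^((68-25)/10) = 19.6983
t_new = 74 / 19.6983 = 3.757 min

3.757


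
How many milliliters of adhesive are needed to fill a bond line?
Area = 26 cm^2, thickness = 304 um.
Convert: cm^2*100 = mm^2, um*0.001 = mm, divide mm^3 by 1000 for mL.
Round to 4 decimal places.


= (26 * 100) * (304 * 0.001) / 1000
= 0.7904 mL

0.7904


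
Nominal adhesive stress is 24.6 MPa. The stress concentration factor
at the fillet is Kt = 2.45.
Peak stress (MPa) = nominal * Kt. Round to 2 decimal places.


Peak = 24.6 * 2.45 = 60.27 MPa

60.27


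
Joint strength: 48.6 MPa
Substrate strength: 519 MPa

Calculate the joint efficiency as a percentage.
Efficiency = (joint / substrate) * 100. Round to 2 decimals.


Efficiency = (48.6 / 519) * 100 = 9.36%

9.36


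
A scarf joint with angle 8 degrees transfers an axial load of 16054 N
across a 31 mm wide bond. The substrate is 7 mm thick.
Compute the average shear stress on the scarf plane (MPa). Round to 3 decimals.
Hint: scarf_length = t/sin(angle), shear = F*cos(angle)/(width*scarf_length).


scarf_length = 7 / sin(8 deg) = 50.2971 mm
cos(8 deg) = 0.990268
shear stress = 16054 * 0.990268 / (31 * 50.2971)
= 10.196 MPa

10.196


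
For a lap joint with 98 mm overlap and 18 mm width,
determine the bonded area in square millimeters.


Area = 98 * 18 = 1764 mm^2

1764


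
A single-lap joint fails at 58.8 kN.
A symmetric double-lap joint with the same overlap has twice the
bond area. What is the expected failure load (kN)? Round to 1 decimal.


Double-lap load = 2 * 58.8 = 117.6 kN

117.6


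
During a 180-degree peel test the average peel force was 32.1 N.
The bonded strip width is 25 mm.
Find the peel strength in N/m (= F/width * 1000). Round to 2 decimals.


Peel strength = F/width * 1000
= 32.1 / 25 * 1000
= 1284.00 N/m

1284.00


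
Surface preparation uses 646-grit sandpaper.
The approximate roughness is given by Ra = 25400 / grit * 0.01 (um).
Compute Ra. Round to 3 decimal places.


Ra = 25400 / 646 * 0.01
= 254 / 646
= 0.393 um

0.393


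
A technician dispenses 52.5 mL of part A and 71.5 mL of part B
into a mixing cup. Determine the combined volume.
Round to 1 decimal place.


Combined volume = 52.5 + 71.5
= 124.0 mL

124.0


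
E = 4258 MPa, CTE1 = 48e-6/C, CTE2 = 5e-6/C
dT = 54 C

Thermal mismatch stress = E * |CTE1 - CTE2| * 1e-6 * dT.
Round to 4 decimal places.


= 4258 * 43e-6 * 54
= 9.8871 MPa

9.8871


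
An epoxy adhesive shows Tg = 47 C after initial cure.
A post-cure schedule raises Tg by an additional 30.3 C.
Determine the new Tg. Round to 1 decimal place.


New Tg = 47 + 30.3
= 77.3 C

77.3


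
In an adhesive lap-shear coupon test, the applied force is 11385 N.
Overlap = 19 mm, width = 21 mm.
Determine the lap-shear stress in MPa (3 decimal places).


stress = F / (overlap * width)
= 11385 / (19 * 21)
= 28.534 MPa

28.534


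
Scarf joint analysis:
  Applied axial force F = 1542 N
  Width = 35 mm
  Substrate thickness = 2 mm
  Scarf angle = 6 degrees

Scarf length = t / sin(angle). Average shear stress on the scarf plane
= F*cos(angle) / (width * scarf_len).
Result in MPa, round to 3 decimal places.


Scarf length = 2 / sin(6 deg) = 19.1335 mm
cos(6 deg) = 0.994522
Shear = 1542 * 0.994522 / (35 * 19.1335)
= 2.290 MPa

2.290


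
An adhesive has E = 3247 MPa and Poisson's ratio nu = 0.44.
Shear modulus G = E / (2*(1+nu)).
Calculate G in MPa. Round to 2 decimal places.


G = 3247 / (2*(1+0.44))
= 3247 / 2.88
= 1127.43 MPa

1127.43


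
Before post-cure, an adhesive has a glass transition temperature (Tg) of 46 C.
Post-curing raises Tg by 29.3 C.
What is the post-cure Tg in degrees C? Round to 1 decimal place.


Tg_post = Tg_base + delta_Tg
= 46 + 29.3
= 75.3 C

75.3


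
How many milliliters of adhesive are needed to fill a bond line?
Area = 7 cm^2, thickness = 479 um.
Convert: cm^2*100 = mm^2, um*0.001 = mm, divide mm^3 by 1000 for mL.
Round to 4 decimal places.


= (7 * 100) * (479 * 0.001) / 1000
= 0.3353 mL

0.3353


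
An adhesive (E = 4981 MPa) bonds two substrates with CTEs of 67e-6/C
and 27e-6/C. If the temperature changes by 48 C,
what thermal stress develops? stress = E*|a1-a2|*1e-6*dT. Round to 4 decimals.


Stress = 4981 * |67 - 27| * 1e-6 * 48
= 9.5635 MPa

9.5635


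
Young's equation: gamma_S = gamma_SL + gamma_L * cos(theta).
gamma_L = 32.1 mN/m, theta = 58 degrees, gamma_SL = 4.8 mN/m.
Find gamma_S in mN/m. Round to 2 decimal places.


cos(58 deg) = 0.529919
gamma_S = 4.8 + 32.1 * 0.529919
= 21.81 mN/m

21.81


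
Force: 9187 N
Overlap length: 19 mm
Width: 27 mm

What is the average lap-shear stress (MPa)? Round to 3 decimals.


Average shear stress = F / (overlap * width)
= 9187 / (19 * 27)
= 17.908 MPa

17.908


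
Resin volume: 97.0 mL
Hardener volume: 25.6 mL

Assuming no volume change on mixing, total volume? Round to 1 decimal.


V_total = 97.0 + 25.6 = 122.6 mL

122.6


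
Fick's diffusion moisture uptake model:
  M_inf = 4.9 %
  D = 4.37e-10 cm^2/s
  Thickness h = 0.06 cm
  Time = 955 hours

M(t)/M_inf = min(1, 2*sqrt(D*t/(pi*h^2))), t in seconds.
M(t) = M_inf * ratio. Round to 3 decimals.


t_sec = 955 * 3600 = 3438000
ratio = 2*sqrt(4.37e-10*3438000/(pi*0.06^2))
= min(1, 0.728950)
= 0.728950
M(t) = 4.9 * 0.728950 = 3.572 %

3.572


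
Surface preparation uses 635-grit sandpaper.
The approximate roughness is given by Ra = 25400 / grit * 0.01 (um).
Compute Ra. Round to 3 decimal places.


Ra = 25400 / 635 * 0.01
= 254 / 635
= 0.400 um

0.400


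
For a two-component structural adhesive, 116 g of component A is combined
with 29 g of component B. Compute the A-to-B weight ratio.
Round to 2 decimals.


Weight ratio A:B = 116 / 29
= 4.00

4.00


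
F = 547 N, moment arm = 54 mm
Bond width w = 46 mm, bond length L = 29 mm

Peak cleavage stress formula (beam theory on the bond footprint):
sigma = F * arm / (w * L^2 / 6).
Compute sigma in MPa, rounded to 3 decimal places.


sigma = (547 * 54) / (46 * 841 / 6)
= 29538 * 6 / 38686
= 177228 / 38686
= 4.581 MPa

4.581


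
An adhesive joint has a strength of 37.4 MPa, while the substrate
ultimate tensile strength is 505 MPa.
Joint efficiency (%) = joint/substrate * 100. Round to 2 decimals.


Efficiency = 37.4 / 505 * 100
= 7.41%

7.41


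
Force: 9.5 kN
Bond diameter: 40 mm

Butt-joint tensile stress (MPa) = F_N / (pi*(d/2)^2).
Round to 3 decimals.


F_N = 9.5 * 1000 = 9500.0 N
A = pi*(20.0)^2 = 1256.6371 mm^2
stress = 9500.0 / 1256.6371 = 7.560 MPa

7.560


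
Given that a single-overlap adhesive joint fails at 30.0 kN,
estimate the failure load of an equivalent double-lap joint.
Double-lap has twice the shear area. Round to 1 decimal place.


Double-lap factor = 2
Expected load = 30.0 * 2 = 60.0 kN

60.0


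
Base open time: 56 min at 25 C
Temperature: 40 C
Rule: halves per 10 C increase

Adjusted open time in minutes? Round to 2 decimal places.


Acceleration = 2^((40-25)/10) = 2.8284
Open time = 56 / 2.8284 = 19.80 min

19.80


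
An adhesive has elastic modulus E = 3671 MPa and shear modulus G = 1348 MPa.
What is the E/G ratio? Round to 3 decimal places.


E/G = 3671 / 1348 = 2.723

2.723


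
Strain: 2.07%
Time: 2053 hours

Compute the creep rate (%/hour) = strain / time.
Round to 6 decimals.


Creep rate = 2.07 / 2053
= 0.001008 %/h

0.001008


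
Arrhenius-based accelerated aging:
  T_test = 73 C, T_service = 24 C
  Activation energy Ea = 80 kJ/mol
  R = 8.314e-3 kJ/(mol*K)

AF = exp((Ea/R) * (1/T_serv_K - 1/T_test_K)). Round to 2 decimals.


T_test_K = 346.15, T_serv_K = 297.15
AF = exp((80/8.314e-3) * (1/297.15 - 1/346.15))
= 97.90

97.90


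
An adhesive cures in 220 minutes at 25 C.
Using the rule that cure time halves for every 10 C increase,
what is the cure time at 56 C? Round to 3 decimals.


Factor = 2^((56 - 25) / 10) = 8.5742
Cure time = 220 / 8.5742
= 25.658 minutes

25.658


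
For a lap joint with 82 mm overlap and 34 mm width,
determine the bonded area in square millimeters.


Area = 82 * 34 = 2788 mm^2

2788


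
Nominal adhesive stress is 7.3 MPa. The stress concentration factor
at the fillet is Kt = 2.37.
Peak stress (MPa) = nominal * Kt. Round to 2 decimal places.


Peak = 7.3 * 2.37 = 17.30 MPa

17.30


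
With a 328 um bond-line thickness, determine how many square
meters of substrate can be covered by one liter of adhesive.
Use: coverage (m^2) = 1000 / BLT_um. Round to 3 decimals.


Coverage = 1000 / 328 = 3.049 m^2

3.049


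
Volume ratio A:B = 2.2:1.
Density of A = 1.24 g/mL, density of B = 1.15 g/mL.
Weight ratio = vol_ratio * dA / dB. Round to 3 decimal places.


Wt ratio = 2.2 * 1.24 / 1.15
= 2.372

2.372


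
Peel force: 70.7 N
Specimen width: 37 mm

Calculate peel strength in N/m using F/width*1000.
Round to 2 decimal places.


Peel strength = 70.7 / 37 * 1000 = 1910.81 N/m

1910.81


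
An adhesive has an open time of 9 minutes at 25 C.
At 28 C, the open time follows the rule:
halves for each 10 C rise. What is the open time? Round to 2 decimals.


Factor = 2^((28-25)/10) = 1.2311
Open time = 9 / 1.2311 = 7.31 min

7.31


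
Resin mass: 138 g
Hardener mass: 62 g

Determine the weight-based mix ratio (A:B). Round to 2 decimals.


Ratio = 138 / 62 = 2.23

2.23


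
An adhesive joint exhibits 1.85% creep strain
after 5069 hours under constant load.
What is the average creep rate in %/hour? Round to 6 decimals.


Creep rate = strain / time
= 1.85 / 5069
= 0.000365 %/h

0.000365


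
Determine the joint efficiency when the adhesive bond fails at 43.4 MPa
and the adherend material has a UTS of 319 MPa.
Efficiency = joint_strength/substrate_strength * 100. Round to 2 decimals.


Joint efficiency = 43.4 / 319 * 100
= 13.61%

13.61


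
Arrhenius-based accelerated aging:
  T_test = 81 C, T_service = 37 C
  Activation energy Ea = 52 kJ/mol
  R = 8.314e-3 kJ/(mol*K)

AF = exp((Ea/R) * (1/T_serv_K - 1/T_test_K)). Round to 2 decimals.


T_test_K = 354.15, T_serv_K = 310.15
AF = exp((52/8.314e-3) * (1/310.15 - 1/354.15))
= 12.25

12.25


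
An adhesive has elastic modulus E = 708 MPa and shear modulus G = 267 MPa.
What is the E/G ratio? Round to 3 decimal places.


E/G = 708 / 267 = 2.652

2.652


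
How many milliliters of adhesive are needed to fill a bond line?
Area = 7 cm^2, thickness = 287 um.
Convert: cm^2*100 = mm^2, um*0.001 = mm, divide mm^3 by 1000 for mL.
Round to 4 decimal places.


= (7 * 100) * (287 * 0.001) / 1000
= 0.2009 mL

0.2009


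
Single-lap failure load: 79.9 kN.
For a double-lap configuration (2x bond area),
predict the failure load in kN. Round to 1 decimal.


Failure load = 79.9 * 2 = 159.8 kN

159.8


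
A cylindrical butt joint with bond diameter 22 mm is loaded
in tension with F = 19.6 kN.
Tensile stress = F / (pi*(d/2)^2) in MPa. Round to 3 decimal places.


Area = pi * (22/2)^2 = 380.1327 mm^2
Stress = 19.6*1000 / 380.1327
= 51.561 MPa

51.561


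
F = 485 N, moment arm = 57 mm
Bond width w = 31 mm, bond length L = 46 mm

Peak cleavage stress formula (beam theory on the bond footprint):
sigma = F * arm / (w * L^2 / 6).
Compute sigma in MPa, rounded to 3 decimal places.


sigma = (485 * 57) / (31 * 2116 / 6)
= 27645 * 6 / 65596
= 165870 / 65596
= 2.529 MPa

2.529


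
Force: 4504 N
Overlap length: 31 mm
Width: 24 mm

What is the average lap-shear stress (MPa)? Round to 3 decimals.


Average shear stress = F / (overlap * width)
= 4504 / (31 * 24)
= 6.054 MPa

6.054


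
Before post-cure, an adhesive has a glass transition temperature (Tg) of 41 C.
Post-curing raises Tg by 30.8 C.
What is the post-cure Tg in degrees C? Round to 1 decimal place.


Tg_post = Tg_base + delta_Tg
= 41 + 30.8
= 71.8 C

71.8


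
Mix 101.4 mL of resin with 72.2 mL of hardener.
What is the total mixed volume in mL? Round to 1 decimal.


Total = 101.4 + 72.2 = 173.6 mL

173.6


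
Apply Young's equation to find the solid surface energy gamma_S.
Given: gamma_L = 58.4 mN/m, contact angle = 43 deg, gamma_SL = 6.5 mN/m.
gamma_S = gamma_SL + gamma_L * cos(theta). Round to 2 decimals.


theta_rad = 43 * pi/180 = 0.750492
gamma_S = 6.5 + 58.4 * cos(0.750492)
= 49.21 mN/m

49.21


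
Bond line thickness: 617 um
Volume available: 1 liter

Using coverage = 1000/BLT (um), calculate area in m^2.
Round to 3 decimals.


1 L = 1e6 mm^3, thickness = 617 um = 0.617 mm
Area = 1e6 / 0.617 mm^2 = (1e6 / 0.617) / 1e6 m^2 = 1000 / 617 m^2
= 1.621 m^2

1.621


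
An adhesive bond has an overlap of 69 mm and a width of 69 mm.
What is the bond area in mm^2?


Bond area = overlap * width
= 69 * 69
= 4761 mm^2

4761


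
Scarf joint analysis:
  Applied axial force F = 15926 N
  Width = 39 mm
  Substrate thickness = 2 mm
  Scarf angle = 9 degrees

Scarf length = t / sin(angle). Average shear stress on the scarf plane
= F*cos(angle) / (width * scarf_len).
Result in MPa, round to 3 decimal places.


Scarf length = 2 / sin(9 deg) = 12.7849 mm
cos(9 deg) = 0.987688
Shear = 15926 * 0.987688 / (39 * 12.7849)
= 31.547 MPa

31.547


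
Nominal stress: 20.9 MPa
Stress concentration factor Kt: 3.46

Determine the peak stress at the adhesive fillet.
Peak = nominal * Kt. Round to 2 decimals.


Peak stress = 20.9 * 3.46
= 72.31 MPa

72.31


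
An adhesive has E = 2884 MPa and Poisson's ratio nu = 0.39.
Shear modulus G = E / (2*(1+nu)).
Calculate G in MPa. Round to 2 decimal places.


G = 2884 / (2*(1+0.39))
= 2884 / 2.78
= 1037.41 MPa

1037.41


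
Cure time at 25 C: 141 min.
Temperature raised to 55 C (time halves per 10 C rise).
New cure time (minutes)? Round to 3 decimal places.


Acceleration factor = 2^(30/10) = 8.0000
New time = 141 / 8.0000 = 17.625 min

17.625


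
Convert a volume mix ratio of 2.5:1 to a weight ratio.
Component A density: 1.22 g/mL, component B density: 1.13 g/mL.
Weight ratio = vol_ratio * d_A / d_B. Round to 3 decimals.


= 2.5 * 1.22 / 1.13 = 2.699

2.699


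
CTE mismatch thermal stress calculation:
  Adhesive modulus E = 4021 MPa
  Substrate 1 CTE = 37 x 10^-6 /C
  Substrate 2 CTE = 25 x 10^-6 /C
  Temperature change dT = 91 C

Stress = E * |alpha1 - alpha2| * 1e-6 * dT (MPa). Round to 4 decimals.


delta_alpha = |37 - 25| = 12 x 10^-6/C
Stress = 4021 * 12e-6 * 91
= 4.3909 MPa

4.3909


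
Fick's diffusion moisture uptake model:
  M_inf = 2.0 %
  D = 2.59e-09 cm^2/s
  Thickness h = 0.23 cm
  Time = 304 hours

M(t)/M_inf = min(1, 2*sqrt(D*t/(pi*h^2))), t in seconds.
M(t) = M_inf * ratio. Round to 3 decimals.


t_sec = 304 * 3600 = 1094400
ratio = 2*sqrt(2.59e-09*1094400/(pi*0.23^2))
= min(1, 0.261195)
= 0.261195
M(t) = 2.0 * 0.261195 = 0.522 %

0.522


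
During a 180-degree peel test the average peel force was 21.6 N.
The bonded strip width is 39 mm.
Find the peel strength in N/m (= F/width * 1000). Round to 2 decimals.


Peel strength = F/width * 1000
= 21.6 / 39 * 1000
= 553.85 N/m

553.85


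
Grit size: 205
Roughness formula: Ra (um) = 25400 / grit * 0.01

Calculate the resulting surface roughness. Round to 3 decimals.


Ra = 25400 / 205 * 0.01
= 1.239 um

1.239


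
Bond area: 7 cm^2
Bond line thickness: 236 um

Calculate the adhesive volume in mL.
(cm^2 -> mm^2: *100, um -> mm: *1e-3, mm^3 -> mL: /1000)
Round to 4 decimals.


V = 7*100 * 236*1e-3 / 1000
= 0.1652 mL

0.1652


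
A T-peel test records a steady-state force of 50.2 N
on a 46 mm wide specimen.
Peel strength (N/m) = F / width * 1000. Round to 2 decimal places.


Peel strength = 50.2 / 46 * 1000
= 1091.30 N/m

1091.30


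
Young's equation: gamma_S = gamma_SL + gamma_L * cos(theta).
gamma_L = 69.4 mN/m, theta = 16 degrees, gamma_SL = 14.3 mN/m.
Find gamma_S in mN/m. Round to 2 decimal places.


cos(16 deg) = 0.961262
gamma_S = 14.3 + 69.4 * 0.961262
= 81.01 mN/m

81.01


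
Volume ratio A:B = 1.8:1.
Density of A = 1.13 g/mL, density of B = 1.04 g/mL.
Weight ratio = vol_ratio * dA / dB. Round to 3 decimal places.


Wt ratio = 1.8 * 1.13 / 1.04
= 1.956

1.956


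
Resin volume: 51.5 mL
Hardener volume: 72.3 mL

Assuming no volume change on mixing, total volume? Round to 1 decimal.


V_total = 51.5 + 72.3 = 123.8 mL

123.8
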